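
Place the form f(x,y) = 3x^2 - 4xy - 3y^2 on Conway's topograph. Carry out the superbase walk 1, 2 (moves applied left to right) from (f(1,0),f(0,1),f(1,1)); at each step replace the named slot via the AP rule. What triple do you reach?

start (3,-3,-4) = (f(1,0),f(0,1),f(1,1))
replace slot 1: 2·((-3)+(-4)) − 3 = -17 → (-17,-3,-4)
replace slot 2: 2·((-17)+(-4)) − (-3) = -39 → (-17,-39,-4)

-17,-39,-4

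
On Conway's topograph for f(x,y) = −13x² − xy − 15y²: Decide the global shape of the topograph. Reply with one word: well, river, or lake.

D = b²−4ac = (-1)² − 4·(-13)·(-15) = -779
D < 0 ⇒ definite ⇒ every region one sign ⇒ single well

well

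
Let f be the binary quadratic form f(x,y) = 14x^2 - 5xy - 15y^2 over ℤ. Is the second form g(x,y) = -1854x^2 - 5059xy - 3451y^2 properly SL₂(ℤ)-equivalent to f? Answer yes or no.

D₁ = 865, D₂ = 865
river cycle of f (length 42): (-15, 5, 14), (14, 23, -6), (-6, 25, 10), (10, 15, -16), (-16, 17, 9), (9, 19, -14), (-14, 9, 14), (14, 19, -9), (-9, 17, 16), (16, 15, -10), … (32 more)
river cycle of g (length 42): (-15, 5, 14), (14, 23, -6), (-6, 25, 10), (10, 15, -16), (-16, 17, 9), (9, 19, -14), (-14, 9, 14), (14, 19, -9), (-9, 17, 16), (16, 15, -10), … (32 more)
cycles coincide ⇒ equivalent

yes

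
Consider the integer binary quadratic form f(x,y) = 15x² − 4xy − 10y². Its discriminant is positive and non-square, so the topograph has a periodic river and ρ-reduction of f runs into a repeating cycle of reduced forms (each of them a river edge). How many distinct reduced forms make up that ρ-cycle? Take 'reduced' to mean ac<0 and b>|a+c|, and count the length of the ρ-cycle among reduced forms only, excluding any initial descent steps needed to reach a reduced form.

D = 616, ⌊√D⌋ = 24
descent: ρ → (-10,24,1)  [lands on river]
river: ρ → (1,24,-10)
river: ρ → (-10,16,9)
river: ρ → (9,20,-6)
river: ρ → (-6,16,15)
river: ρ → (15,14,-7)
river: ρ → (-7,14,15)
river: ρ → (15,16,-6)
river: ρ → (-6,20,9)
river: ρ → (9,16,-10)
ρ-cycle length = 10 (tail of 1 descent step not counted)

10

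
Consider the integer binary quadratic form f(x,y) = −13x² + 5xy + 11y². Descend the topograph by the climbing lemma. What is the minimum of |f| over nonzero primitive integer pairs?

river: ρ → (11,17,-7)
river: ρ → (-7,11,17)
river: ρ → (17,23,-1)
river: ρ → (-1,23,17)
river: ρ → (17,11,-7)
river: ρ → (-7,17,11)
river: ρ → (11,5,-13)
river: ρ → (-13,21,3)
river: ρ → (3,21,-13)
river: ρ → (-13,5,11)
closes: descent 0, river 10
min |a| on river = 1

1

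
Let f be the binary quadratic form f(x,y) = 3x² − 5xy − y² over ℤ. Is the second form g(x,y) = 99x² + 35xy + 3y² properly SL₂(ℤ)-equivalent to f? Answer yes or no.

D₁ = 37, D₂ = 37
river cycle of f (length 6): (-1, 5, 3), (3, 1, -3), (-3, 5, 1), (1, 5, -3), (-3, 1, 3), (3, 5, -1)
river cycle of g (length 6): (3, 1, -3), (-3, 5, 1), (1, 5, -3), (-3, 1, 3), (3, 5, -1), (-1, 5, 3)
cycles coincide ⇒ equivalent

yes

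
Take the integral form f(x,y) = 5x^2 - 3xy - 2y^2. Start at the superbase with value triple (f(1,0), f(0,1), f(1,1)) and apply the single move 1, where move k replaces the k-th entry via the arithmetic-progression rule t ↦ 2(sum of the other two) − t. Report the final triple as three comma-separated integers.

start (5,-2,0) = (f(1,0),f(0,1),f(1,1))
replace slot 1: 2·((-2)+0) − 5 = -9 → (-9,-2,0)

-9,-2,0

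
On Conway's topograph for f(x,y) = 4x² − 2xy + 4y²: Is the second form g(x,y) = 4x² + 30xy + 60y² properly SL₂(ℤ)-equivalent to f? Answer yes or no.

D₁ = -60, D₂ = -60
f: flip: (4,-2,4)→(4,2,4)
f: reduced (well bottom): (4,2,4) with a≤c, −a<b≤a
g: translate: b→-2 (≡30 mod 8), so (4,30,60)→(4,-2,4)
g: flip: (4,-2,4)→(4,2,4)
g: reduced (well bottom): (4,2,4) with a≤c, −a<b≤a
reduced forms (4, 2, 4) vs (4, 2, 4) ⇒ equivalent

yes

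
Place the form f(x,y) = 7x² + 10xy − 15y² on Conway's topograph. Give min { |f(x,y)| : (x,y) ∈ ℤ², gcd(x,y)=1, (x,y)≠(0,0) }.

river: ρ → (-15,20,2)
river: ρ → (2,20,-15)
river: ρ → (-15,10,7)
river: ρ → (7,18,-7)
river: ρ → (-7,10,15)
river: ρ → (15,20,-2)
river: ρ → (-2,20,15)
river: ρ → (15,10,-7)
river: ρ → (-7,18,7)
river: ρ → (7,10,-15)
closes: descent 0, river 10
min |a| on river = 2

2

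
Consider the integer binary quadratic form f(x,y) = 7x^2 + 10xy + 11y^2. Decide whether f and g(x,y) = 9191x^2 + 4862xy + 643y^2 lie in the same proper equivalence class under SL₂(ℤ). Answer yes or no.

D₁ = -208, D₂ = -208
f: translate: b→-4 (≡10 mod 14), so (7,10,11)→(7,-4,8)
f: reduced (well bottom): (7,-4,8) with a≤c, −a<b≤a
g: flip: (9191,4862,643)→(643,-4862,9191)
g: translate: b→282 (≡-4862 mod 1286), so (643,-4862,9191)→(643,282,31)
g: flip: (643,282,31)→(31,-282,643)
g: translate: b→28 (≡-282 mod 62), so (31,-282,643)→(31,28,8)
g: flip: (31,28,8)→(8,-28,31)
g: translate: b→4 (≡-28 mod 16), so (8,-28,31)→(8,4,7)
g: flip: (8,4,7)→(7,-4,8)
g: reduced (well bottom): (7,-4,8) with a≤c, −a<b≤a
reduced forms (7, -4, 8) vs (7, -4, 8) ⇒ equivalent

yes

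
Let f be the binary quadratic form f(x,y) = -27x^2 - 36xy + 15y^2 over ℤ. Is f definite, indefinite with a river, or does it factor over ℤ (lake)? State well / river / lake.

D = b²−4ac = (-36)² − 4·(-27)·15 = 2916
D = 54² is a perfect square ⇒ form factors over ℤ ⇒ lakes

lake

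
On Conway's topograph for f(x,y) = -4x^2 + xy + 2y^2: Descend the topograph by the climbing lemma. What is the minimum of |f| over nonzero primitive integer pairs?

descent: ρ → (2,3,-3)  [lands on river]
river: ρ → (-3,3,2)
river: ρ → (2,5,-1)
river: ρ → (-1,5,2)
closes: descent 1, river 4
min |a| on river = 1

1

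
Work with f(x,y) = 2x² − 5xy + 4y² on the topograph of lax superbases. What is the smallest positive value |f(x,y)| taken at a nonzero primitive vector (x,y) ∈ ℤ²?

translate: b→-1 (≡-5 mod 4), so (2,-5,4)→(2,-1,1)
flip: (2,-1,1)→(1,1,2)
reduced (well bottom): (1,1,2) with a≤c, −a<b≤a
well minimum = a = 1

1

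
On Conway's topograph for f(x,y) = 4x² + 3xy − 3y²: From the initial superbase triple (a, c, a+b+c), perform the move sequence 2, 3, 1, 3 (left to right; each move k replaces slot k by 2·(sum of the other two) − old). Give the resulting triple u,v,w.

start (4,-3,4) = (f(1,0),f(0,1),f(1,1))
replace slot 2: 2·(4+4) − (-3) = 19 → (4,19,4)
replace slot 3: 2·(4+19) − 4 = 42 → (4,19,42)
replace slot 1: 2·(19+42) − 4 = 118 → (118,19,42)
replace slot 3: 2·(118+19) − 42 = 232 → (118,19,232)

118,19,232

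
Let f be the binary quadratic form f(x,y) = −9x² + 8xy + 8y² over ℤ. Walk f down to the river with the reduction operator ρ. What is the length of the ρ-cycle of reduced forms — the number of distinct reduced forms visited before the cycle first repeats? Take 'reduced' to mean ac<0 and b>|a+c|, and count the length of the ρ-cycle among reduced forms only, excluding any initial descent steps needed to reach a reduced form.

D = 352, ⌊√D⌋ = 18
river: ρ → (8,8,-9)
river: ρ → (-9,10,7)
river: ρ → (7,18,-1)
river: ρ → (-1,18,7)
river: ρ → (7,10,-9)
river: ρ → (-9,8,8)
ρ-cycle length = 6 (tail of 0 descent steps not counted)

6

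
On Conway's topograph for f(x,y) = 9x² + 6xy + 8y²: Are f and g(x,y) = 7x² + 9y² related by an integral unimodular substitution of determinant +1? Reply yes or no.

D₁ = -252, D₂ = -252
f: flip: (9,6,8)→(8,-6,9)
f: reduced (well bottom): (8,-6,9) with a≤c, −a<b≤a
g: reduced (well bottom): (7,0,9) with a≤c, −a<b≤a
reduced forms (8, -6, 9) vs (7, 0, 9) ⇒ inequivalent

no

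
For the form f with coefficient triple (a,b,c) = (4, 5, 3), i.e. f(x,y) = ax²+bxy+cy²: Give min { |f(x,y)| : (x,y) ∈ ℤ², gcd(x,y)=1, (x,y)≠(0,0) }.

translate: b→-3 (≡5 mod 8), so (4,5,3)→(4,-3,2)
flip: (4,-3,2)→(2,3,4)
translate: b→-1 (≡3 mod 4), so (2,3,4)→(2,-1,3)
reduced (well bottom): (2,-1,3) with a≤c, −a<b≤a
well minimum = a = 2

2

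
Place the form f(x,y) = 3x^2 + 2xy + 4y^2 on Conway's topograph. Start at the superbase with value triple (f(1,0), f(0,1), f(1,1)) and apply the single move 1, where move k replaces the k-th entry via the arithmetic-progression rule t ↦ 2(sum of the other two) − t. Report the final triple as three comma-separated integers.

start (3,4,9) = (f(1,0),f(0,1),f(1,1))
replace slot 1: 2·(4+9) − 3 = 23 → (23,4,9)

23,4,9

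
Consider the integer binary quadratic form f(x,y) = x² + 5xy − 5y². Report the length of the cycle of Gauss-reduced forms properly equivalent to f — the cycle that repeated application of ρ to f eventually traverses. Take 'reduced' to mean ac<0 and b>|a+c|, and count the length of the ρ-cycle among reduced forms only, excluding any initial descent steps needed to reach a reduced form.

D = 45, ⌊√D⌋ = 6
river: ρ → (-5,5,1)
river: ρ → (1,5,-5)
ρ-cycle length = 2 (tail of 0 descent steps not counted)

2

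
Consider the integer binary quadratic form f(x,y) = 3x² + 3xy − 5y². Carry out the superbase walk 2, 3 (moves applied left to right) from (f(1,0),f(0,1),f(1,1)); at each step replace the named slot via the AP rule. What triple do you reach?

start (3,-5,1) = (f(1,0),f(0,1),f(1,1))
replace slot 2: 2·(3+1) − (-5) = 13 → (3,13,1)
replace slot 3: 2·(3+13) − 1 = 31 → (3,13,31)

3,13,31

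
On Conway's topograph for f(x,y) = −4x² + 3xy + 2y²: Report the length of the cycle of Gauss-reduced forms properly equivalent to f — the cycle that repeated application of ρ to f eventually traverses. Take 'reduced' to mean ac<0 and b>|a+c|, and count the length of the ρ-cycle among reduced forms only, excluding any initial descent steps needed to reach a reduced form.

D = 41, ⌊√D⌋ = 6
river: ρ → (2,5,-2)
river: ρ → (-2,3,4)
river: ρ → (4,5,-1)
river: ρ → (-1,5,4)
river: ρ → (4,3,-2)
river: ρ → (-2,5,2)
river: ρ → (2,3,-4)
river: ρ → (-4,5,1)
river: ρ → (1,5,-4)
river: ρ → (-4,3,2)
ρ-cycle length = 10 (tail of 0 descent steps not counted)

10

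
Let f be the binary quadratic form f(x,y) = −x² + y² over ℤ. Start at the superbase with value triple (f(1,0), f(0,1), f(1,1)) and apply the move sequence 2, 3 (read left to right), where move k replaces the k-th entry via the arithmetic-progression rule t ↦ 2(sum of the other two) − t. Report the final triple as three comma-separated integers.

start (-1,1,0) = (f(1,0),f(0,1),f(1,1))
replace slot 2: 2·((-1)+0) − 1 = -3 → (-1,-3,0)
replace slot 3: 2·((-1)+(-3)) − 0 = -8 → (-1,-3,-8)

-1,-3,-8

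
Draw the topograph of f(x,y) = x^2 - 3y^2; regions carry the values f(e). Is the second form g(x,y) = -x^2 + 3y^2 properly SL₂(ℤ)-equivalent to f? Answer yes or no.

D₁ = 12, D₂ = 12
river cycle of f (length 2): (1, 2, -2), (-2, 2, 1)
river cycle of g (length 2): (-1, 2, 2), (2, 2, -1)
cycles differ ⇒ inequivalent

no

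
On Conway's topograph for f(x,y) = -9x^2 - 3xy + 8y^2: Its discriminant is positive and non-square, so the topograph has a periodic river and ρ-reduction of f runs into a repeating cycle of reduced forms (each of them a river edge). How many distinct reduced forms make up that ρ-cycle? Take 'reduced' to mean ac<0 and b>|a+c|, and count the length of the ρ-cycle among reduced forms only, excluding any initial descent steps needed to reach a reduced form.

D = 297, ⌊√D⌋ = 17
descent: ρ → (8,3,-9)  [lands on river]
river: ρ → (-9,15,2)
river: ρ → (2,17,-1)
river: ρ → (-1,17,2)
river: ρ → (2,15,-9)
river: ρ → (-9,3,8)
river: ρ → (8,13,-4)
river: ρ → (-4,11,11)
river: ρ → (11,11,-4)
river: ρ → (-4,13,8)
ρ-cycle length = 10 (tail of 1 descent step not counted)

10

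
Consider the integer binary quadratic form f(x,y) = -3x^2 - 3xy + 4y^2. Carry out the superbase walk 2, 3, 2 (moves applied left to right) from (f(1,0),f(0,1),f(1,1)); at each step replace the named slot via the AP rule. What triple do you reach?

start (-3,4,-2) = (f(1,0),f(0,1),f(1,1))
replace slot 2: 2·((-3)+(-2)) − 4 = -14 → (-3,-14,-2)
replace slot 3: 2·((-3)+(-14)) − (-2) = -32 → (-3,-14,-32)
replace slot 2: 2·((-3)+(-32)) − (-14) = -56 → (-3,-56,-32)

-3,-56,-32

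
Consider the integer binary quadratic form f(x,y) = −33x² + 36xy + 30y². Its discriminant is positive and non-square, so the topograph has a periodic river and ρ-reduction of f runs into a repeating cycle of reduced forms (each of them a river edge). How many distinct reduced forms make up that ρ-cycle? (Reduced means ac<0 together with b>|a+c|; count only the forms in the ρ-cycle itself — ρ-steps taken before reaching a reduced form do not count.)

D = 5256, ⌊√D⌋ = 72
river: ρ → (30,24,-39)
river: ρ → (-39,54,15)
river: ρ → (15,66,-15)
river: ρ → (-15,54,39)
river: ρ → (39,24,-30)
river: ρ → (-30,36,33)
river: ρ → (33,30,-33)
river: ρ → (-33,36,30)
ρ-cycle length = 8 (tail of 0 descent steps not counted)

8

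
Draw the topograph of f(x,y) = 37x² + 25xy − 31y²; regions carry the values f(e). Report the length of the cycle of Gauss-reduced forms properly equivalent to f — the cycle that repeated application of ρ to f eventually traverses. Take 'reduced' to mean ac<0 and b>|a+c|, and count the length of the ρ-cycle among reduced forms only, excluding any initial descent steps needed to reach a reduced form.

D = 5213, ⌊√D⌋ = 72
river: ρ → (-31,37,31)
river: ρ → (31,25,-37)
river: ρ → (-37,49,19)
river: ρ → (19,65,-13)
river: ρ → (-13,65,19)
river: ρ → (19,49,-37)
river: ρ → (-37,25,31)
river: ρ → (31,37,-31)
river: ρ → (-31,25,37)
river: ρ → (37,49,-19)
river: ρ → (-19,65,13)
river: ρ → (13,65,-19)
river: ρ → (-19,49,37)
river: ρ → (37,25,-31)
ρ-cycle length = 14 (tail of 0 descent steps not counted)

14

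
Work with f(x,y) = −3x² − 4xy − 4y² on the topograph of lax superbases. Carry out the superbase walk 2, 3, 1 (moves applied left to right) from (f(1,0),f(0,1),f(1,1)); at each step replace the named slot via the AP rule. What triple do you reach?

start (-3,-4,-11) = (f(1,0),f(0,1),f(1,1))
replace slot 2: 2·((-3)+(-11)) − (-4) = -24 → (-3,-24,-11)
replace slot 3: 2·((-3)+(-24)) − (-11) = -43 → (-3,-24,-43)
replace slot 1: 2·((-24)+(-43)) − (-3) = -131 → (-131,-24,-43)

-131,-24,-43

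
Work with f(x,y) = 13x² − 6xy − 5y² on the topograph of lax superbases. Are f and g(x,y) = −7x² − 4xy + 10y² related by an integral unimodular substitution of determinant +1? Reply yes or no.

D₁ = 296, D₂ = 296
river cycle of f (length 6): (-5, 16, 2), (2, 16, -5), (-5, 14, 5), (5, 16, -2), (-2, 16, 5), (5, 14, -5)
river cycle of g (length 10): (10, 4, -7), (-7, 10, 7), (7, 4, -10), (-10, 16, 1), (1, 16, -10), (-10, 4, 7), (7, 10, -7), (-7, 4, 10), (10, 16, -1), (-1, 16, 10)
cycles differ ⇒ inequivalent

no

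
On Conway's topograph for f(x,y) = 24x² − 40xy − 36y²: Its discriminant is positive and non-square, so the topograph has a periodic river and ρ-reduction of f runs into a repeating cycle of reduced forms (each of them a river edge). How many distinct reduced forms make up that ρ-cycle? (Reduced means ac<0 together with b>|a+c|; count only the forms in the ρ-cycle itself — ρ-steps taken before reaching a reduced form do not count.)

D = 5056, ⌊√D⌋ = 71
descent: ρ → (-36,40,24)  [lands on river]
river: ρ → (24,56,-20)
river: ρ → (-20,64,12)
river: ρ → (12,56,-40)
river: ρ → (-40,24,28)
river: ρ → (28,32,-36)
ρ-cycle length = 6 (tail of 1 descent step not counted)

6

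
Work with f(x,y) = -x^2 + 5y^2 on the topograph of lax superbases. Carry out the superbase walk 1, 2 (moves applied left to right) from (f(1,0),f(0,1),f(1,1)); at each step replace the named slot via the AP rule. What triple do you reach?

start (-1,5,4) = (f(1,0),f(0,1),f(1,1))
replace slot 1: 2·(5+4) − (-1) = 19 → (19,5,4)
replace slot 2: 2·(19+4) − 5 = 41 → (19,41,4)

19,41,4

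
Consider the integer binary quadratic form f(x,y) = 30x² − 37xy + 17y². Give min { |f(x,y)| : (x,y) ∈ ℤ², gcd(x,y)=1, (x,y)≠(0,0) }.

translate: b→23 (≡-37 mod 60), so (30,-37,17)→(30,23,10)
flip: (30,23,10)→(10,-23,30)
translate: b→-3 (≡-23 mod 20), so (10,-23,30)→(10,-3,17)
reduced (well bottom): (10,-3,17) with a≤c, −a<b≤a
well minimum = a = 10

10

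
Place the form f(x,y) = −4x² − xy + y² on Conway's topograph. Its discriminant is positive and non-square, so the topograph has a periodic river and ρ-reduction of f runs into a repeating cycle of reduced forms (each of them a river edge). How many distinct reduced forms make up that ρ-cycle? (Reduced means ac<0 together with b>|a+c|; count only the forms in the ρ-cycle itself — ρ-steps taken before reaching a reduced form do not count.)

D = 17, ⌊√D⌋ = 4
descent: ρ → (1,3,-2)  [lands on river]
river: ρ → (-2,1,2)
river: ρ → (2,3,-1)
river: ρ → (-1,3,2)
river: ρ → (2,1,-2)
river: ρ → (-2,3,1)
ρ-cycle length = 6 (tail of 1 descent step not counted)

6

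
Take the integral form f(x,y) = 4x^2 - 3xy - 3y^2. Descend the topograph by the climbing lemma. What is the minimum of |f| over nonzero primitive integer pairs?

descent: ρ → (-3,3,4)  [lands on river]
river: ρ → (4,5,-2)
river: ρ → (-2,7,1)
river: ρ → (1,7,-2)
river: ρ → (-2,5,4)
river: ρ → (4,3,-3)
closes: descent 1, river 6
min |a| on river = 1

1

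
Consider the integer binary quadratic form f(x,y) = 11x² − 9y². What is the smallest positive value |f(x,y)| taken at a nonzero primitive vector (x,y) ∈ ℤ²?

descent: ρ → (-9,18,2)  [lands on river]
river: ρ → (2,18,-9)
closes: descent 1, river 2
min |a| on river = 2

2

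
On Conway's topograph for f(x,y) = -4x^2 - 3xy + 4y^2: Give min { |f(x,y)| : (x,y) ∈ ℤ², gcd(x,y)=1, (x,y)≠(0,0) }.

descent: ρ → (4,3,-4)  [lands on river]
river: ρ → (-4,5,3)
river: ρ → (3,7,-2)
river: ρ → (-2,5,6)
river: ρ → (6,7,-1)
river: ρ → (-1,7,6)
river: ρ → (6,5,-2)
river: ρ → (-2,7,3)
river: ρ → (3,5,-4)
river: ρ → (-4,3,4)
river: ρ → (4,5,-3)
river: ρ → (-3,7,2)
river: ρ → (2,5,-6)
river: ρ → (-6,7,1)
river: ρ → (1,7,-6)
river: ρ → (-6,5,2)
river: ρ → (2,7,-3)
river: ρ → (-3,5,4)
closes: descent 1, river 18
min |a| on river = 1

1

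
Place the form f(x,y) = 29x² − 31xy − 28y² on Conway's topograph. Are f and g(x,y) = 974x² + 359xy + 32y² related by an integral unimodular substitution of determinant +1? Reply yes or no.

D₁ = 4209, D₂ = 4209
river cycle of f (length 42): (-28, 31, 29), (29, 27, -30), (-30, 33, 26), (26, 19, -37), (-37, 55, 8), (8, 57, -30), (-30, 63, 2), (2, 61, -61), (-61, 61, 2), (2, 63, -30), … (32 more)
river cycle of g (length 42): (32, 25, -28), (-28, 31, 29), (29, 27, -30), (-30, 33, 26), (26, 19, -37), (-37, 55, 8), (8, 57, -30), (-30, 63, 2), (2, 61, -61), (-61, 61, 2), … (32 more)
cycles coincide ⇒ equivalent

yes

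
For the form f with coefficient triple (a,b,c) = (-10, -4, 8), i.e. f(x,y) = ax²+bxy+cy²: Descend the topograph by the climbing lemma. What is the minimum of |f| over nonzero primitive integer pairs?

descent: ρ → (8,4,-10)  [lands on river]
river: ρ → (-10,16,2)
river: ρ → (2,16,-10)
river: ρ → (-10,4,8)
river: ρ → (8,12,-6)
river: ρ → (-6,12,8)
closes: descent 1, river 6
min |a| on river = 2

2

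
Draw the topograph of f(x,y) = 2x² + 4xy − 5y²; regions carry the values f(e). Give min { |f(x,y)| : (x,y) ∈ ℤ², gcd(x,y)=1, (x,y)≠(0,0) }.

river: ρ → (-5,6,1)
river: ρ → (1,6,-5)
river: ρ → (-5,4,2)
river: ρ → (2,4,-5)
closes: descent 0, river 4
min |a| on river = 1

1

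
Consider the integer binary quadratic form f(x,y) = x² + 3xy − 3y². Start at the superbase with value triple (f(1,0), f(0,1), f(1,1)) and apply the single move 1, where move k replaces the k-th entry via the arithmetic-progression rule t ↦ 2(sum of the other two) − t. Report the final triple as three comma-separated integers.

start (1,-3,1) = (f(1,0),f(0,1),f(1,1))
replace slot 1: 2·((-3)+1) − 1 = -5 → (-5,-3,1)

-5,-3,1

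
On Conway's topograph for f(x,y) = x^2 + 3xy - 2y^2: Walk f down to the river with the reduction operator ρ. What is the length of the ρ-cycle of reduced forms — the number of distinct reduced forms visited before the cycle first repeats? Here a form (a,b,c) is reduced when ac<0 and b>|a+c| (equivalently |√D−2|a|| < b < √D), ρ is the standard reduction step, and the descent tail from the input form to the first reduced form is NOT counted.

D = 17, ⌊√D⌋ = 4
river: ρ → (-2,1,2)
river: ρ → (2,3,-1)
river: ρ → (-1,3,2)
river: ρ → (2,1,-2)
river: ρ → (-2,3,1)
river: ρ → (1,3,-2)
ρ-cycle length = 6 (tail of 0 descent steps not counted)

6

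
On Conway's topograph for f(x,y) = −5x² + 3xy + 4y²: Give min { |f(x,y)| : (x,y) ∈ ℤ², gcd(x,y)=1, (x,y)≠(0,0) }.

river: ρ → (4,5,-4)
river: ρ → (-4,3,5)
river: ρ → (5,7,-2)
river: ρ → (-2,9,1)
river: ρ → (1,9,-2)
river: ρ → (-2,7,5)
river: ρ → (5,3,-4)
river: ρ → (-4,5,4)
river: ρ → (4,3,-5)
river: ρ → (-5,7,2)
river: ρ → (2,9,-1)
river: ρ → (-1,9,2)
river: ρ → (2,7,-5)
river: ρ → (-5,3,4)
closes: descent 0, river 14
min |a| on river = 1

1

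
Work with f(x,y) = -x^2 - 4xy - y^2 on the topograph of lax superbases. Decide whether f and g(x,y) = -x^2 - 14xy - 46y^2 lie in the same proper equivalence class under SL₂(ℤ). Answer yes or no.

D₁ = 12, D₂ = 12
river cycle of f (length 2): (-1, 2, 2), (2, 2, -1)
river cycle of g (length 2): (-1, 2, 2), (2, 2, -1)
cycles coincide ⇒ equivalent

yes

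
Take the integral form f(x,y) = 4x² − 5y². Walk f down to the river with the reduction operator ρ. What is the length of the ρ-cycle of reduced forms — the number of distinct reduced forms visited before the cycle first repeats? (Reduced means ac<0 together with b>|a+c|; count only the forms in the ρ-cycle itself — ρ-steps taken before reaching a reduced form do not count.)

D = 80, ⌊√D⌋ = 8
descent: ρ → (-5,0,4)
descent: ρ → (4,8,-1)  [lands on river]
river: ρ → (-1,8,4)
ρ-cycle length = 2 (tail of 2 descent steps not counted)

2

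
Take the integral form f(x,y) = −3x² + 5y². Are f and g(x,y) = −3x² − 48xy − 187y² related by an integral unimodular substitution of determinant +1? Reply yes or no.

D₁ = 60, D₂ = 60
river cycle of f (length 2): (-3, 6, 2), (2, 6, -3)
river cycle of g (length 2): (-3, 6, 2), (2, 6, -3)
cycles coincide ⇒ equivalent

yes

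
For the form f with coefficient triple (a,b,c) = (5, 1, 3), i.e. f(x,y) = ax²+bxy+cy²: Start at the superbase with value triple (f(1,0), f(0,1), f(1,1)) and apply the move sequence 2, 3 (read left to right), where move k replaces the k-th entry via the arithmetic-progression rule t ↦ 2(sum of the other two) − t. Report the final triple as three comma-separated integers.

start (5,3,9) = (f(1,0),f(0,1),f(1,1))
replace slot 2: 2·(5+9) − 3 = 25 → (5,25,9)
replace slot 3: 2·(5+25) − 9 = 51 → (5,25,51)

5,25,51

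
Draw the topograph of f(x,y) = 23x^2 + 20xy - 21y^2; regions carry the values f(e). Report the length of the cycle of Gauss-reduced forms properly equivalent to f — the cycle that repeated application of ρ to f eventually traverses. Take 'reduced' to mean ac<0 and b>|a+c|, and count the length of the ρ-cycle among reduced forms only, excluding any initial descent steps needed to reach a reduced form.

D = 2332, ⌊√D⌋ = 48
river: ρ → (-21,22,22)
river: ρ → (22,22,-21)
river: ρ → (-21,20,23)
river: ρ → (23,26,-18)
river: ρ → (-18,46,3)
river: ρ → (3,44,-33)
river: ρ → (-33,22,14)
river: ρ → (14,34,-21)
river: ρ → (-21,8,27)
river: ρ → (27,46,-2)
river: ρ → (-2,46,27)
river: ρ → (27,8,-21)
river: ρ → (-21,34,14)
river: ρ → (14,22,-33)
river: ρ → (-33,44,3)
river: ρ → (3,46,-18)
river: ρ → (-18,26,23)
river: ρ → (23,20,-21)
ρ-cycle length = 18 (tail of 0 descent steps not counted)

18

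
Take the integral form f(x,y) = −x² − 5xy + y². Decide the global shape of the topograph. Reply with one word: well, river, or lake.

D = b²−4ac = (-5)² − 4·(-1)·1 = 29
D > 0 non-square ⇒ indefinite ⇒ periodic river

river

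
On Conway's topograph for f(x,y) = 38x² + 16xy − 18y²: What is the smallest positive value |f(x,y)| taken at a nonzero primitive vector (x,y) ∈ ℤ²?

descent: ρ → (-18,20,36)  [lands on river]
river: ρ → (36,52,-2)
river: ρ → (-2,52,36)
river: ρ → (36,20,-18)
river: ρ → (-18,52,4)
river: ρ → (4,52,-18)
closes: descent 1, river 6
min |a| on river = 2

2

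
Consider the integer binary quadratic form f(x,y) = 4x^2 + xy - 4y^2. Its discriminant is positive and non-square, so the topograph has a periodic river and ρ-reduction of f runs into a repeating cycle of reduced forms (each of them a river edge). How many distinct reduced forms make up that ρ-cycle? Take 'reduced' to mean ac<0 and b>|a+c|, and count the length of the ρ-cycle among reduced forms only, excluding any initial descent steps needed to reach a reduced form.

D = 65, ⌊√D⌋ = 8
river: ρ → (-4,7,1)
river: ρ → (1,7,-4)
river: ρ → (-4,1,4)
river: ρ → (4,7,-1)
river: ρ → (-1,7,4)
river: ρ → (4,1,-4)
ρ-cycle length = 6 (tail of 0 descent steps not counted)

6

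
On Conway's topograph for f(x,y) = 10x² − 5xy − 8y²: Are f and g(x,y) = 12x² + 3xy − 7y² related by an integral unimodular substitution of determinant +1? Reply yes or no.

D₁ = 345, D₂ = 345
river cycle of f (length 10): (-8, 5, 10), (10, 15, -3), (-3, 15, 10), (10, 5, -8), (-8, 11, 7), (7, 17, -2), (-2, 15, 15), (15, 15, -2), (-2, 17, 7), (7, 11, -8)
river cycle of g (length 10): (-7, 11, 8), (8, 5, -10), (-10, 15, 3), (3, 15, -10), (-10, 5, 8), (8, 11, -7), (-7, 17, 2), (2, 15, -15), (-15, 15, 2), (2, 17, -7)
cycles differ ⇒ inequivalent

no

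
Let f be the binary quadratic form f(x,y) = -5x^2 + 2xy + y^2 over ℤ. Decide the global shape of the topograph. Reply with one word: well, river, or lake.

D = b²−4ac = 2² − 4·(-5)·1 = 24
D > 0 non-square ⇒ indefinite ⇒ periodic river

river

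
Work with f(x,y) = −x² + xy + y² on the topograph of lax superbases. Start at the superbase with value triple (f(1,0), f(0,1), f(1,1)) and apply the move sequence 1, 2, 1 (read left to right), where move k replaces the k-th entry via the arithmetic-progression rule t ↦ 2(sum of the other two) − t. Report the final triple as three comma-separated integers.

start (-1,1,1) = (f(1,0),f(0,1),f(1,1))
replace slot 1: 2·(1+1) − (-1) = 5 → (5,1,1)
replace slot 2: 2·(5+1) − 1 = 11 → (5,11,1)
replace slot 1: 2·(11+1) − 5 = 19 → (19,11,1)

19,11,1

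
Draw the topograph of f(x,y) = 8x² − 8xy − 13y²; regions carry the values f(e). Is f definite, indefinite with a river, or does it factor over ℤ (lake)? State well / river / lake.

D = b²−4ac = (-8)² − 4·8·(-13) = 480
D > 0 non-square ⇒ indefinite ⇒ periodic river

river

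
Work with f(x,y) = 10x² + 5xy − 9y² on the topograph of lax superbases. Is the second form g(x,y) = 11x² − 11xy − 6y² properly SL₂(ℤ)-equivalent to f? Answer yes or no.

D₁ = 385, D₂ = 385
river cycle of f (length 12): (-9, 13, 6), (6, 11, -11), (-11, 11, 6), (6, 13, -9), (-9, 5, 10), (10, 15, -4), (-4, 17, 6), (6, 19, -1), (-1, 19, 6), (6, 17, -4), … (2 more)
river cycle of g (length 12): (-6, 11, 11), (11, 11, -6), (-6, 13, 9), (9, 5, -10), (-10, 15, 4), (4, 17, -6), (-6, 19, 1), (1, 19, -6), (-6, 17, 4), (4, 15, -10), … (2 more)
cycles differ ⇒ inequivalent

no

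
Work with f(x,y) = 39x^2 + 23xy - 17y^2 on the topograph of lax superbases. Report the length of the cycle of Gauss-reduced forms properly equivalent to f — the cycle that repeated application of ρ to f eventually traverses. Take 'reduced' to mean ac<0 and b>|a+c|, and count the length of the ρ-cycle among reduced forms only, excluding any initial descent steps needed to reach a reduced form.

D = 3181, ⌊√D⌋ = 56
river: ρ → (-17,45,17)
river: ρ → (17,23,-39)
river: ρ → (-39,55,1)
river: ρ → (1,55,-39)
river: ρ → (-39,23,17)
river: ρ → (17,45,-17)
river: ρ → (-17,23,39)
river: ρ → (39,55,-1)
river: ρ → (-1,55,39)
river: ρ → (39,23,-17)
ρ-cycle length = 10 (tail of 0 descent steps not counted)

10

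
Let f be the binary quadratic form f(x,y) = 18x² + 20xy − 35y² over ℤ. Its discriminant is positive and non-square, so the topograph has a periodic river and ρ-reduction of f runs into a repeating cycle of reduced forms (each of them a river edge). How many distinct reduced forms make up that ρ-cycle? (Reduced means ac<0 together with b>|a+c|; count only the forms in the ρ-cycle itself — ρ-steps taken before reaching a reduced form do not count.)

D = 2920, ⌊√D⌋ = 54
river: ρ → (-35,50,3)
river: ρ → (3,52,-18)
river: ρ → (-18,20,35)
river: ρ → (35,50,-3)
river: ρ → (-3,52,18)
river: ρ → (18,20,-35)
ρ-cycle length = 6 (tail of 0 descent steps not counted)

6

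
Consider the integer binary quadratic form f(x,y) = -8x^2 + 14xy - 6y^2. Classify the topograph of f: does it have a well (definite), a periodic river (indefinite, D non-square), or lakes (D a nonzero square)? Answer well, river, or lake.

D = b²−4ac = 14² − 4·(-8)·(-6) = 4
D = 2² is a perfect square ⇒ form factors over ℤ ⇒ lakes

lake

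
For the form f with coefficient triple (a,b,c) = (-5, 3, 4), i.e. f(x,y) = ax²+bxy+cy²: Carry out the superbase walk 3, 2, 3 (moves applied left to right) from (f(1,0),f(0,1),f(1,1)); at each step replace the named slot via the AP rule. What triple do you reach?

start (-5,4,2) = (f(1,0),f(0,1),f(1,1))
replace slot 3: 2·((-5)+4) − 2 = -4 → (-5,4,-4)
replace slot 2: 2·((-5)+(-4)) − 4 = -22 → (-5,-22,-4)
replace slot 3: 2·((-5)+(-22)) − (-4) = -50 → (-5,-22,-50)

-5,-22,-50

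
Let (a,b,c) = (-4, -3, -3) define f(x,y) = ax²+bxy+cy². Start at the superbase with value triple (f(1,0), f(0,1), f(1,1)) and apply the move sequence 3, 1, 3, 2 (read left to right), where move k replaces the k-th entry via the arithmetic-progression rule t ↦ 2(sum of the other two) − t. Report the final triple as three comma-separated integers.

start (-4,-3,-10) = (f(1,0),f(0,1),f(1,1))
replace slot 3: 2·((-4)+(-3)) − (-10) = -4 → (-4,-3,-4)
replace slot 1: 2·((-3)+(-4)) − (-4) = -10 → (-10,-3,-4)
replace slot 3: 2·((-10)+(-3)) − (-4) = -22 → (-10,-3,-22)
replace slot 2: 2·((-10)+(-22)) − (-3) = -61 → (-10,-61,-22)

-10,-61,-22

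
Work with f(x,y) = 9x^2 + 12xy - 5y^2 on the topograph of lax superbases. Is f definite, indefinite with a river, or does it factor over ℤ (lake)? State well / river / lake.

D = b²−4ac = 12² − 4·9·(-5) = 324
D = 18² is a perfect square ⇒ form factors over ℤ ⇒ lakes

lake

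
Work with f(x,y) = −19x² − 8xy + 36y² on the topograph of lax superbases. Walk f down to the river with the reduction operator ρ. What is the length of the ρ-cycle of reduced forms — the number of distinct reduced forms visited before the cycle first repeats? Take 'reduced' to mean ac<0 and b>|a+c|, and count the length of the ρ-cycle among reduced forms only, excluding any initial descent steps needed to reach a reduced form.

D = 2800, ⌊√D⌋ = 52
descent: ρ → (36,8,-19)
descent: ρ → (-19,30,25)  [lands on river]
river: ρ → (25,20,-24)
river: ρ → (-24,28,21)
river: ρ → (21,14,-31)
river: ρ → (-31,48,4)
river: ρ → (4,48,-31)
river: ρ → (-31,14,21)
river: ρ → (21,28,-24)
river: ρ → (-24,20,25)
river: ρ → (25,30,-19)
river: ρ → (-19,46,9)
river: ρ → (9,44,-24)
river: ρ → (-24,52,1)
river: ρ → (1,52,-24)
river: ρ → (-24,44,9)
river: ρ → (9,46,-19)
ρ-cycle length = 16 (tail of 2 descent steps not counted)

16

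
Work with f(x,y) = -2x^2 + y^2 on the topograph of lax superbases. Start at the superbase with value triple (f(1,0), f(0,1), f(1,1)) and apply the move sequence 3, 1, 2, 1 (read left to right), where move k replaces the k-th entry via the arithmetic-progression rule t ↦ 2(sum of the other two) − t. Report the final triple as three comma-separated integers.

start (-2,1,-1) = (f(1,0),f(0,1),f(1,1))
replace slot 3: 2·((-2)+1) − (-1) = -1 → (-2,1,-1)
replace slot 1: 2·(1+(-1)) − (-2) = 2 → (2,1,-1)
replace slot 2: 2·(2+(-1)) − 1 = 1 → (2,1,-1)
replace slot 1: 2·(1+(-1)) − 2 = -2 → (-2,1,-1)

-2,1,-1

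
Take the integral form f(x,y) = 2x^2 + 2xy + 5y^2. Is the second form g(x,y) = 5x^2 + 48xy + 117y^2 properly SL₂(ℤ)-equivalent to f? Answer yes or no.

D₁ = -36, D₂ = -36
f: reduced (well bottom): (2,2,5) with a≤c, −a<b≤a
g: translate: b→-2 (≡48 mod 10), so (5,48,117)→(5,-2,2)
g: flip: (5,-2,2)→(2,2,5)
g: reduced (well bottom): (2,2,5) with a≤c, −a<b≤a
reduced forms (2, 2, 5) vs (2, 2, 5) ⇒ equivalent

yes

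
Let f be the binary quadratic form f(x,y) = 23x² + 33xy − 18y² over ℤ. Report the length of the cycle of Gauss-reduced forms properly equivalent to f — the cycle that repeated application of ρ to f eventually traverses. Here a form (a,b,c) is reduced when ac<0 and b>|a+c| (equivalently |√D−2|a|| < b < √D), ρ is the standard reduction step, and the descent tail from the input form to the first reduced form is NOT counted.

D = 2745, ⌊√D⌋ = 52
river: ρ → (-18,39,17)
river: ρ → (17,29,-28)
river: ρ → (-28,27,18)
river: ρ → (18,45,-10)
river: ρ → (-10,35,38)
river: ρ → (38,41,-7)
river: ρ → (-7,43,32)
river: ρ → (32,21,-18)
river: ρ → (-18,51,2)
river: ρ → (2,49,-43)
river: ρ → (-43,37,8)
river: ρ → (8,43,-28)
river: ρ → (-28,13,23)
river: ρ → (23,33,-18)
ρ-cycle length = 14 (tail of 0 descent steps not counted)

14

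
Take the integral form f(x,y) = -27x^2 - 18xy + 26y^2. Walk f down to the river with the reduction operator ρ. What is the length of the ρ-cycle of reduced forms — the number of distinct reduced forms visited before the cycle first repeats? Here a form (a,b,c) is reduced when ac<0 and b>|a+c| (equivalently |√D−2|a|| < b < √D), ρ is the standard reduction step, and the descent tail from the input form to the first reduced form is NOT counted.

D = 3132, ⌊√D⌋ = 55
descent: ρ → (26,18,-27)  [lands on river]
river: ρ → (-27,36,17)
river: ρ → (17,32,-31)
river: ρ → (-31,30,18)
river: ρ → (18,42,-19)
river: ρ → (-19,34,26)
ρ-cycle length = 6 (tail of 1 descent step not counted)

6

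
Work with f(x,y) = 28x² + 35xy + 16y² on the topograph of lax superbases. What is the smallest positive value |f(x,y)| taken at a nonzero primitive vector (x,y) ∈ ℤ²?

translate: b→-21 (≡35 mod 56), so (28,35,16)→(28,-21,9)
flip: (28,-21,9)→(9,21,28)
translate: b→3 (≡21 mod 18), so (9,21,28)→(9,3,16)
reduced (well bottom): (9,3,16) with a≤c, −a<b≤a
well minimum = a = 9

9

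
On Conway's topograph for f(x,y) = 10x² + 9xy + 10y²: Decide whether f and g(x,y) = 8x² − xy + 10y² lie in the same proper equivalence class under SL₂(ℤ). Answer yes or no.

D₁ = -319, D₂ = -319
f: reduced (well bottom): (10,9,10) with a≤c, −a<b≤a
g: reduced (well bottom): (8,-1,10) with a≤c, −a<b≤a
reduced forms (10, 9, 10) vs (8, -1, 10) ⇒ inequivalent

no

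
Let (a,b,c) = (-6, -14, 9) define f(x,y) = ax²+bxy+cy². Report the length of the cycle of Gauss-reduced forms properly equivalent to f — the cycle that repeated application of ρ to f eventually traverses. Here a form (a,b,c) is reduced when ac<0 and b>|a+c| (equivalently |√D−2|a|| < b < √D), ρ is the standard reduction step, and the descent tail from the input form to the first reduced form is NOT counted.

D = 412, ⌊√D⌋ = 20
descent: ρ → (9,14,-6)  [lands on river]
river: ρ → (-6,10,13)
river: ρ → (13,16,-3)
river: ρ → (-3,20,1)
river: ρ → (1,20,-3)
river: ρ → (-3,16,13)
river: ρ → (13,10,-6)
river: ρ → (-6,14,9)
river: ρ → (9,4,-11)
river: ρ → (-11,18,2)
river: ρ → (2,18,-11)
river: ρ → (-11,4,9)
ρ-cycle length = 12 (tail of 1 descent step not counted)

12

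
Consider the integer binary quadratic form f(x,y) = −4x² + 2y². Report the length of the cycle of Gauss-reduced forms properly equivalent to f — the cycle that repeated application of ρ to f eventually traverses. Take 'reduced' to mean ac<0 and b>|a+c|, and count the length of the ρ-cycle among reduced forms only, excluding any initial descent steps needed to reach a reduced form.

D = 32, ⌊√D⌋ = 5
descent: ρ → (2,4,-2)  [lands on river]
river: ρ → (-2,4,2)
ρ-cycle length = 2 (tail of 1 descent step not counted)

2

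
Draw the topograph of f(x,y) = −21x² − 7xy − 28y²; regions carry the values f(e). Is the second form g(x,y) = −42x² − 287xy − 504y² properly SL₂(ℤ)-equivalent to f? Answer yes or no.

D₁ = -2303, D₂ = -2303
f is negative-definite; reduce −f:
−f: reduced (well bottom): (21,7,28) with a≤c, −a<b≤a
flip sign back: reduced form of f is (-21,-7,-28)
g is negative-definite; reduce −g:
−g: translate: b→35 (≡287 mod 84), so (42,287,504)→(42,35,21)
−g: flip: (42,35,21)→(21,-35,42)
−g: translate: b→7 (≡-35 mod 42), so (21,-35,42)→(21,7,28)
−g: reduced (well bottom): (21,7,28) with a≤c, −a<b≤a
flip sign back: reduced form of g is (-21,-7,-28)
reduced forms (-21, -7, -28) vs (-21, -7, -28) ⇒ equivalent

yes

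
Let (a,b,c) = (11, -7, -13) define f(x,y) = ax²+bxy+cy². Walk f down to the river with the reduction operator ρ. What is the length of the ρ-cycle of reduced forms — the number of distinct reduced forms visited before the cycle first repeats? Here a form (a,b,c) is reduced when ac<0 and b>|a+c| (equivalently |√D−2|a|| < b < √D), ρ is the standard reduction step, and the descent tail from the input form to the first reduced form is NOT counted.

D = 621, ⌊√D⌋ = 24
descent: ρ → (-13,7,11)  [lands on river]
river: ρ → (11,15,-9)
river: ρ → (-9,21,5)
river: ρ → (5,19,-13)
ρ-cycle length = 4 (tail of 1 descent step not counted)

4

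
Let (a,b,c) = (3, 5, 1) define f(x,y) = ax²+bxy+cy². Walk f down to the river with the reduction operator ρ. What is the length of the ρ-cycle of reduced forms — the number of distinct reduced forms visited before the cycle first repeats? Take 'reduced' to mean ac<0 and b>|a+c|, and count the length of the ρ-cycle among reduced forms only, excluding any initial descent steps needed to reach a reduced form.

D = 13, ⌊√D⌋ = 3
descent: ρ → (1,3,-1)  [lands on river]
river: ρ → (-1,3,1)
ρ-cycle length = 2 (tail of 1 descent step not counted)

2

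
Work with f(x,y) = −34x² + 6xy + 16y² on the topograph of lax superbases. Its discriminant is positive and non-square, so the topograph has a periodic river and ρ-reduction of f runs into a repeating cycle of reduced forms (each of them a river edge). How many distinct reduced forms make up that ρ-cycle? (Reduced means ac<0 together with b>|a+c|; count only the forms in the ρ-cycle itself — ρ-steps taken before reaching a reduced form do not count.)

D = 2212, ⌊√D⌋ = 47
descent: ρ → (16,26,-24)  [lands on river]
river: ρ → (-24,22,18)
river: ρ → (18,14,-28)
river: ρ → (-28,42,4)
river: ρ → (4,46,-6)
river: ρ → (-6,38,32)
river: ρ → (32,26,-12)
river: ρ → (-12,46,2)
river: ρ → (2,46,-12)
river: ρ → (-12,26,32)
river: ρ → (32,38,-6)
river: ρ → (-6,46,4)
river: ρ → (4,42,-28)
river: ρ → (-28,14,18)
river: ρ → (18,22,-24)
river: ρ → (-24,26,16)
river: ρ → (16,38,-12)
river: ρ → (-12,34,22)
river: ρ → (22,10,-24)
river: ρ → (-24,38,8)
river: ρ → (8,42,-14)
river: ρ → (-14,42,8)
river: ρ → (8,38,-24)
river: ρ → (-24,10,22)
river: ρ → (22,34,-12)
river: ρ → (-12,38,16)
ρ-cycle length = 26 (tail of 1 descent step not counted)

26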